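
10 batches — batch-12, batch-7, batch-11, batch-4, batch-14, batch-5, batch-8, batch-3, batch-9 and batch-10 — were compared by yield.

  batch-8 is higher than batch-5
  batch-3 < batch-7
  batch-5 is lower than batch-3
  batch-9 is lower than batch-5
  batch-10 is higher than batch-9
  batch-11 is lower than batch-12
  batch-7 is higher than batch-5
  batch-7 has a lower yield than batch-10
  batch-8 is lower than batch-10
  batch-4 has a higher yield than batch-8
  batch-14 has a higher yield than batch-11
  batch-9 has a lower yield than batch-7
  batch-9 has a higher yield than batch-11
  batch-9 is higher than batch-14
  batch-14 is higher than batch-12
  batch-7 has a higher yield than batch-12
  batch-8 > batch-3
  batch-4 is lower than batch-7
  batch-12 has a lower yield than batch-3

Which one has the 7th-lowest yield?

batch-8

The consecutive relations fix a unique order: batch-11 < batch-12 < batch-14 < batch-9 < batch-5 < batch-3 < batch-8 < batch-4 < batch-7 < batch-10.
The 7th smallest is batch-8.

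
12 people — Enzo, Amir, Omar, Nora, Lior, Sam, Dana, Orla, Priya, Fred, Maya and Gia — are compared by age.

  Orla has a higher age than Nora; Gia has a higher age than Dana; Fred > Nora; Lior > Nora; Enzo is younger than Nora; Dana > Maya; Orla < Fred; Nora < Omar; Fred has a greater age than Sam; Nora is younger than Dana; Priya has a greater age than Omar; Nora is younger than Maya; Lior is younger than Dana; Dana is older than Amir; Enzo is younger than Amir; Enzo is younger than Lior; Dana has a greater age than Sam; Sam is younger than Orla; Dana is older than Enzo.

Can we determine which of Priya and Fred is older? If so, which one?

undetermined

Following every chain through Fred: below Fred we get Enzo, Nora, Sam, Orla.
Priya is not reached, and no chain runs the other way from Priya to Fred.
So the given relations leave the order of Fred and Priya undetermined.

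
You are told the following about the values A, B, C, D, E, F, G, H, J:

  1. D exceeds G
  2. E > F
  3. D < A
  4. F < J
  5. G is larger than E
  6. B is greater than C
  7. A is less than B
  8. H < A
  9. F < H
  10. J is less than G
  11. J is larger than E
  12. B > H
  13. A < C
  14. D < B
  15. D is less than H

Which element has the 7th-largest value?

J

Chaining the given pairs: F < E < J < G < D < H < A < C < B.
Counting 7 from the largest end gives J.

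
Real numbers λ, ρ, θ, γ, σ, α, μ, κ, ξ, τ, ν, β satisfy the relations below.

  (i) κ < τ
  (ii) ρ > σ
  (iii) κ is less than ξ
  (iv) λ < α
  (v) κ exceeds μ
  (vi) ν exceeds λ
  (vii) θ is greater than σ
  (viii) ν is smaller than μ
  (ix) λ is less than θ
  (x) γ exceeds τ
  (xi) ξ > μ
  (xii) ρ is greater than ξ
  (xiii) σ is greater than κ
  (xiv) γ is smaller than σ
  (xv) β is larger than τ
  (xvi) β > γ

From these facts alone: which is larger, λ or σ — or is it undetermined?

The relevant relations are λ < ν; ν < μ; μ < κ; κ < τ; τ < γ; γ < σ.
Together: λ < ν < μ < κ < τ < γ < σ.
So σ is larger.

σ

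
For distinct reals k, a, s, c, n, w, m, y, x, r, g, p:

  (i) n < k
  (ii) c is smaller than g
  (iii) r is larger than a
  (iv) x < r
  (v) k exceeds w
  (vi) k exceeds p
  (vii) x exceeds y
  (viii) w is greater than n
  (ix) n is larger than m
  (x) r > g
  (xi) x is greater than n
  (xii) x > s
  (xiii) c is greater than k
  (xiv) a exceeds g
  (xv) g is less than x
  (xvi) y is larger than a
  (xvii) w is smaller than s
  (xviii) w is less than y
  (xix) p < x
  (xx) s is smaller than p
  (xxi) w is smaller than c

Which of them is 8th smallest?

g

The consecutive relations fix a unique order: m < n < w < s < p < k < c < g < a < y < x < r.
Counting 8 from the smallest end gives g.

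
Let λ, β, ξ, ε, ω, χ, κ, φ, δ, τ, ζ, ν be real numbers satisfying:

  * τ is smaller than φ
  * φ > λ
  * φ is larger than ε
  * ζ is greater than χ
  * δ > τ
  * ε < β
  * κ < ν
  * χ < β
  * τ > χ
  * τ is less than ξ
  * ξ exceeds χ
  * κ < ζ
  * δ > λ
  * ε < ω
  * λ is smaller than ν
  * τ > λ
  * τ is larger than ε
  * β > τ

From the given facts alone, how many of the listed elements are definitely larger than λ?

6

The elements the relations force above λ are τ, ν, ξ, β, δ, φ — no chain reaches any other.
That is 6.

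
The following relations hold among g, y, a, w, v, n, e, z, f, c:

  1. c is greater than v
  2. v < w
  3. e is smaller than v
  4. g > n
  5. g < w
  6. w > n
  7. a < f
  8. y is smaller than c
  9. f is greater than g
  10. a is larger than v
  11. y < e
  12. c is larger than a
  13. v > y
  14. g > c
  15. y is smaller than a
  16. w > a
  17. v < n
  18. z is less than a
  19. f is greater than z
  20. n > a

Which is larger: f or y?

Chaining the given relations: y < e < v < a < c < g < f.
So y < f; f is the larger of the two.

f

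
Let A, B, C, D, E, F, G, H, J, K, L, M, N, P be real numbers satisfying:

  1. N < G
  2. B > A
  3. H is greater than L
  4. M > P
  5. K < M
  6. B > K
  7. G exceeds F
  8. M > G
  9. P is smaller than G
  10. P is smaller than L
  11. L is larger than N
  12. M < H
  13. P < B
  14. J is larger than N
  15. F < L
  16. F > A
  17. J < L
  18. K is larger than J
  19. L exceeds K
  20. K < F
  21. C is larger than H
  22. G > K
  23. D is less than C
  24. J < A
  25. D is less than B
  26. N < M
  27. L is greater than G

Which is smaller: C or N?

The relevant relations are N < J; J < K; K < F; F < G; G < L; L < H; H < C.
Chaining these gives N < J < K < F < G < L < H < C.
So N < C; N is the smaller of the two.

N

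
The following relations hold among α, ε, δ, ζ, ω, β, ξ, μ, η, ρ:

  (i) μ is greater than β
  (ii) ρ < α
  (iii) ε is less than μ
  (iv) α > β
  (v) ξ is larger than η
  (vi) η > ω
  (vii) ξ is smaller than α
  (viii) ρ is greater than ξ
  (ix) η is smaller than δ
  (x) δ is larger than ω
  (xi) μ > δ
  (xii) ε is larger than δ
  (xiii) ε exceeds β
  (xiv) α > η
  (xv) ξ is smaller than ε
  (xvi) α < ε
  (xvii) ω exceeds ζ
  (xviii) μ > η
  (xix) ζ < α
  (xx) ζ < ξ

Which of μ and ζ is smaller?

The relevant relations are ζ < ω; ω < η; η < ξ; ξ < ρ; ρ < α; α < ε; ε < μ.
Together: ζ < ω < η < ξ < ρ < α < ε < μ.
So ζ < μ; ζ is the smaller of the two.

ζ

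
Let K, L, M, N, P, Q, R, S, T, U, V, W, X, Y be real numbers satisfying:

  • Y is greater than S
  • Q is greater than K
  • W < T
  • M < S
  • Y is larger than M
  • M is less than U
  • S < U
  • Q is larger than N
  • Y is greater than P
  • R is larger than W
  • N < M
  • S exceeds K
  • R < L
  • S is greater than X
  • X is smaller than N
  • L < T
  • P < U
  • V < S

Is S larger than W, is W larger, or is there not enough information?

Following every chain through W: above W we get R, L, T.
S is not reached, and no chain runs the other way from S to W.
So the given relations leave the order of W and S undetermined.

undetermined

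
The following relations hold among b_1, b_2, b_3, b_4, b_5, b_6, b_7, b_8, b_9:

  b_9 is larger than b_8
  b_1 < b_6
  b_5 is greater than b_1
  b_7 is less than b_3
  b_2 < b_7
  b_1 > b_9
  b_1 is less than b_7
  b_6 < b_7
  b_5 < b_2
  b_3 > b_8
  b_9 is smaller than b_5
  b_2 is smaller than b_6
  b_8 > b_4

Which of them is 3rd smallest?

b_9

Piecing the relations together gives one ordering: b_4 < b_8 < b_9 < b_1 < b_5 < b_2 < b_6 < b_7 < b_3.
The 3rd smallest is b_9.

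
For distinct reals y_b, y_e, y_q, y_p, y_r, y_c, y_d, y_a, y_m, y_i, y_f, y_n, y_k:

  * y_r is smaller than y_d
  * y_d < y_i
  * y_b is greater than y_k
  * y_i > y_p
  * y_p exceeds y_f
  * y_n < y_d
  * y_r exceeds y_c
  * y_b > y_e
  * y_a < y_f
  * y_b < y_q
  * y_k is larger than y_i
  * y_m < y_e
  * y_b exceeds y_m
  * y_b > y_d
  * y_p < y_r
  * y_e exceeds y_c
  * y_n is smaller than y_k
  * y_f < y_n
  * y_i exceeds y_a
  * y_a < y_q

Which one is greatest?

Chaining downward from y_q: directly below it, y_a, y_b; then y_m, y_d, y_e, y_k; then y_c, y_n, y_r, y_i; then y_f, y_p.
That covers every other element, and nothing is given above y_q, so y_q is the greatest.

y_q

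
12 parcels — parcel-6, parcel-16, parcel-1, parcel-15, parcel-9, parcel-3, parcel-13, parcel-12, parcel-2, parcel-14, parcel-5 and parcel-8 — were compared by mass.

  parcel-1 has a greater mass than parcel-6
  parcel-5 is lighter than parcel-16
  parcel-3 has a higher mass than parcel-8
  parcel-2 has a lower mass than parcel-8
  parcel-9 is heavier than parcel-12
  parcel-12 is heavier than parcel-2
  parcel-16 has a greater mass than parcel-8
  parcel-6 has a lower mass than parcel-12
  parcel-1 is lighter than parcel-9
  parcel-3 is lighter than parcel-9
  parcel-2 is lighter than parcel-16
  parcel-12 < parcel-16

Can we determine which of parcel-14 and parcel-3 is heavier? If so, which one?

Following every chain through parcel-3: above parcel-3 we get parcel-9; below parcel-3 we get parcel-2, parcel-8.
parcel-14 is not reached, and no chain runs the other way from parcel-14 to parcel-3.
So the given relations leave the order of parcel-3 and parcel-14 undetermined.

undetermined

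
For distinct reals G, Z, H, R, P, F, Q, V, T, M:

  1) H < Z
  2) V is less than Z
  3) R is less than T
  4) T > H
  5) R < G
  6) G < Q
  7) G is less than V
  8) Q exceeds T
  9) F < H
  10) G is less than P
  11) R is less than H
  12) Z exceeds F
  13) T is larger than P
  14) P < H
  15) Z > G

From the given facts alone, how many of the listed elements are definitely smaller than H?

4

From H the given relations immediately reach F, R, P.
From those, G — 4 in total.
Nothing else is reachable below H; 4 in all.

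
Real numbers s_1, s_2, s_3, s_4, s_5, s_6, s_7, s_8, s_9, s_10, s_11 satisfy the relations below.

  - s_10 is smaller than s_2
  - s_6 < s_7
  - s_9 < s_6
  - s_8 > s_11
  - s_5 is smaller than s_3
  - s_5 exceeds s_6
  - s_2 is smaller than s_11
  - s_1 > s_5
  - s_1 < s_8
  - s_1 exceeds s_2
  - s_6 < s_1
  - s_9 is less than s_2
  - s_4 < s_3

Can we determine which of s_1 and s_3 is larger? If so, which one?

Following every chain through s_1: above s_1 we get s_8; below s_1 we get s_9, s_6, s_10, s_5, s_2.
s_3 is not reached, and no chain runs the other way from s_3 to s_1.
So the given relations leave the order of s_1 and s_3 undetermined.

undetermined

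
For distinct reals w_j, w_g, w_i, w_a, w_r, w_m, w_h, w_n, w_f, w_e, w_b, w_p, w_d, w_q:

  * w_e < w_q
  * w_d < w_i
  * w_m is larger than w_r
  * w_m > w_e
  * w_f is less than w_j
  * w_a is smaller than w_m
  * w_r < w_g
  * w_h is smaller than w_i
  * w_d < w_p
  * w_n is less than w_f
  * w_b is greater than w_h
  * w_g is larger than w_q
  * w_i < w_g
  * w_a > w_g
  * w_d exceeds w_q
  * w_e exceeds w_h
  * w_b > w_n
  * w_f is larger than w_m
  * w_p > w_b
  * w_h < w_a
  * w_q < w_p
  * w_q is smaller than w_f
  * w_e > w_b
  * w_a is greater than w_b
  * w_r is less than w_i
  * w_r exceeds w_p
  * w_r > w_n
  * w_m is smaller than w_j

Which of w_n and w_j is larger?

Link the given pairs in sequence: w_n < w_b; w_b < w_e; w_e < w_q; w_q < w_d; w_d < w_p; w_p < w_r; w_r < w_i; w_i < w_g; w_g < w_a; w_a < w_m; w_m < w_f; w_f < w_j.
Chaining these gives w_n < w_b < w_e < w_q < w_d < w_p < w_r < w_i < w_g < w_a < w_m < w_f < w_j.
So w_n < w_j; w_j is the larger of the two.

w_j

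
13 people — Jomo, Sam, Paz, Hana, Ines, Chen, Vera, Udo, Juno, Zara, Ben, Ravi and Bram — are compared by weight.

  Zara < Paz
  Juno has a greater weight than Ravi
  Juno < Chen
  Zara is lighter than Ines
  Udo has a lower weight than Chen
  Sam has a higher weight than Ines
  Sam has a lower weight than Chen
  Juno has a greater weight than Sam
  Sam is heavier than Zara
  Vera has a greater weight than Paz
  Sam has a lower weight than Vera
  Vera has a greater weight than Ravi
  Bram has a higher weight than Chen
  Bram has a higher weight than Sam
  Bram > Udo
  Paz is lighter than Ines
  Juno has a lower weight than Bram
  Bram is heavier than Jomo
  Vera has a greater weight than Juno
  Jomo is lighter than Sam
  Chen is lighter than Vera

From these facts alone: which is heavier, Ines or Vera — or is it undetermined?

Vera

Following the relations from Ines: Ines < Sam < Juno < Chen < Vera.
So Vera is heavier.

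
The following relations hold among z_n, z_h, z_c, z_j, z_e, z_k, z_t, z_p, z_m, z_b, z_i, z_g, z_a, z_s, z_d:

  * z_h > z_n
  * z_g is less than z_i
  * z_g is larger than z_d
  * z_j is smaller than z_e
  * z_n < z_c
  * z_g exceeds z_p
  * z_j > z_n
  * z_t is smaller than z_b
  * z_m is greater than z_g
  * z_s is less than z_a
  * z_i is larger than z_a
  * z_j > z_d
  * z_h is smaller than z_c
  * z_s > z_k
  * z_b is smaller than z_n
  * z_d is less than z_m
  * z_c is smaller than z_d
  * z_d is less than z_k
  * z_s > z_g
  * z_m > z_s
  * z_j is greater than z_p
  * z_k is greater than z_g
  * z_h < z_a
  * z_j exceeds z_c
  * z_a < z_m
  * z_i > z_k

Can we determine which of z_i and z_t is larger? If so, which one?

z_i

The relevant relations are z_t < z_b; z_b < z_n; z_n < z_h; z_h < z_c; z_c < z_d; z_d < z_g; z_g < z_k; z_k < z_s; z_s < z_a; z_a < z_i.
Together: z_t < z_b < z_n < z_h < z_c < z_d < z_g < z_k < z_s < z_a < z_i.
So z_i is larger.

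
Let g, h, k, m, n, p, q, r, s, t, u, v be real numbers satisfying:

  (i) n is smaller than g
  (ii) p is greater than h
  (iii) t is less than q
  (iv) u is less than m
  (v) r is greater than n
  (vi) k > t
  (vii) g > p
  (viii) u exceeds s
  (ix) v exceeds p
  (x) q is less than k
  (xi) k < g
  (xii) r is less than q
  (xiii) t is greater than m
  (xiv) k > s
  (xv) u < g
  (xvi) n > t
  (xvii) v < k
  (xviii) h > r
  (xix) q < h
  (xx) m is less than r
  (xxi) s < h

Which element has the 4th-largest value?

p

Piecing the relations together gives one ordering: s < u < m < t < n < r < q < h < p < v < k < g.
The 4th largest is p.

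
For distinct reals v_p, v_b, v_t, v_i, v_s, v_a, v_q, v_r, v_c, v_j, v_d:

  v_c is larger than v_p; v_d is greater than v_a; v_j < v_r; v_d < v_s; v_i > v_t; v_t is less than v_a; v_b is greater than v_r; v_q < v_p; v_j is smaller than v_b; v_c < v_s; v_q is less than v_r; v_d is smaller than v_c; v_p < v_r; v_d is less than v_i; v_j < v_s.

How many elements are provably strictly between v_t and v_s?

The relations place v_t below v_s. An element lies strictly between them when it is forced above v_t and also forced below v_s.
Above v_t: {v_a, v_d, v_c, v_i}. Below v_s: {v_j, v_q, v_p, v_a, v_d, v_c}.
Intersection: {v_a, v_d, v_c} — 3.

3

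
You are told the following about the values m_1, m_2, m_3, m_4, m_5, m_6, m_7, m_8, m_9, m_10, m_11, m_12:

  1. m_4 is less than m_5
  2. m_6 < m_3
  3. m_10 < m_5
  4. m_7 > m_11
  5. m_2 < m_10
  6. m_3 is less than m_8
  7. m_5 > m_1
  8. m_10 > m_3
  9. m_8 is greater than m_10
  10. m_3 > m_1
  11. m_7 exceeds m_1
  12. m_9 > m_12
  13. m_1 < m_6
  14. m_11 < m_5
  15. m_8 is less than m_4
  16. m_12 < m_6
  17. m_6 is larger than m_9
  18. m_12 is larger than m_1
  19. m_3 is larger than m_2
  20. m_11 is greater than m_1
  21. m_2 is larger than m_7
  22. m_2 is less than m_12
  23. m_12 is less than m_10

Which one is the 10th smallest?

m_8

Chaining the given pairs: m_1 < m_11 < m_7 < m_2 < m_12 < m_9 < m_6 < m_3 < m_10 < m_8 < m_4 < m_5.
The 10th smallest is m_8.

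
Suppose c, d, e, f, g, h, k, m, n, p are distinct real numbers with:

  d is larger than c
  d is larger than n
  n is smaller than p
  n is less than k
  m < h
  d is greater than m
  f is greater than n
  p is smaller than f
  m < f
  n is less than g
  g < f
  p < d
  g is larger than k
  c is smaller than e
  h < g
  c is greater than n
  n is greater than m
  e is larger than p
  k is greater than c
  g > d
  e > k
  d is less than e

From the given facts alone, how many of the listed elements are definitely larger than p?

The elements the relations force above p are d, e, g, f — no chain reaches any other.
That is 4.

4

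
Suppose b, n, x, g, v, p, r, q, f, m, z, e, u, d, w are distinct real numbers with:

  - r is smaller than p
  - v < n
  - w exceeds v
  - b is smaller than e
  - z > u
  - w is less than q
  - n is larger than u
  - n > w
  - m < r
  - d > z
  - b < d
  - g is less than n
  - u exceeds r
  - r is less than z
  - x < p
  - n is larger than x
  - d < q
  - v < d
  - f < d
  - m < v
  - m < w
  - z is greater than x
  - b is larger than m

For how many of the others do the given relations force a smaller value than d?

From d the given relations immediately reach b, f, v, z.
From those, m, r, u, x — 8 in total.
Nothing else is reachable below d; 8 in all.

8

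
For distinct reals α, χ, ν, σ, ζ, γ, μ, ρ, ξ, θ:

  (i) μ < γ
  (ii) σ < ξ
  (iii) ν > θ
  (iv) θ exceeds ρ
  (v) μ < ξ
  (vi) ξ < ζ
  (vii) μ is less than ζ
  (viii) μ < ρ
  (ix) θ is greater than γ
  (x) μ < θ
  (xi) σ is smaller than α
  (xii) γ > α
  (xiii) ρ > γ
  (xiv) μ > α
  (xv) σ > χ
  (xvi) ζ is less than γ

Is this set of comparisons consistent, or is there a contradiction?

consistent

Every relation is compatible with χ < σ < α < μ < ξ < ζ < γ < ρ < θ < ν; the set is consistent.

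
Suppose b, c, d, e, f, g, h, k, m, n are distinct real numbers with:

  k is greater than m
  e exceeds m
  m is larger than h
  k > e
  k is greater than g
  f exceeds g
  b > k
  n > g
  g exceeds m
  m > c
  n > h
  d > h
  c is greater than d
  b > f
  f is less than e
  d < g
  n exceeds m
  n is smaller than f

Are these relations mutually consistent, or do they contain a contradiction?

consistent

Every relation is compatible with h < d < c < m < g < n < f < e < k < b; the set is consistent.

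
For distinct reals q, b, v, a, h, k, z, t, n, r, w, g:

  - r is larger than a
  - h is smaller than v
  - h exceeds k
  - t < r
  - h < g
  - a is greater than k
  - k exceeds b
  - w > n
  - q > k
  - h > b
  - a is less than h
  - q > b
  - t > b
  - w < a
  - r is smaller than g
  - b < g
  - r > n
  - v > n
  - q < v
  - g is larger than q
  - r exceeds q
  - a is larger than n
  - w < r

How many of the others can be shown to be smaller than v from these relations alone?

7

The elements the relations force below v are b, n, k, w, a, q, h — no chain reaches any other.
That is 7.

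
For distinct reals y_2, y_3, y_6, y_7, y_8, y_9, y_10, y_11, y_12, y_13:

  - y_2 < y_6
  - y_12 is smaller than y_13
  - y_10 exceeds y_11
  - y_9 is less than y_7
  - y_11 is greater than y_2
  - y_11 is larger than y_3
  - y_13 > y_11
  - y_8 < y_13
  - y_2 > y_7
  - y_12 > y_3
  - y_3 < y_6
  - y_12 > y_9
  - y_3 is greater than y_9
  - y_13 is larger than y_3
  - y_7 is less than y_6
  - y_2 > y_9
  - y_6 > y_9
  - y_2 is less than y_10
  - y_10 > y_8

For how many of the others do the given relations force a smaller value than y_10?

From y_10 the given relations immediately reach y_2, y_11, y_8.
From those, y_9, y_7, y_3 — 6 in total.
No other element is forced below y_10 by the given relations, so the count is 6.

6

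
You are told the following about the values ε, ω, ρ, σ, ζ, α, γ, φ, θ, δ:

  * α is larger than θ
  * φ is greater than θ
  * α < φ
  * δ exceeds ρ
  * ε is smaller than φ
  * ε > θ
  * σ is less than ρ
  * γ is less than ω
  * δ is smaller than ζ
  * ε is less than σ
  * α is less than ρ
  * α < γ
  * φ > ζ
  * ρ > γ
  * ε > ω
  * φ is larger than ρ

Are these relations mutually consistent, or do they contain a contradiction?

consistent

The single ordering θ < α < γ < ω < ε < σ < ρ < δ < ζ < φ satisfies every listed relation, so no contradiction arises.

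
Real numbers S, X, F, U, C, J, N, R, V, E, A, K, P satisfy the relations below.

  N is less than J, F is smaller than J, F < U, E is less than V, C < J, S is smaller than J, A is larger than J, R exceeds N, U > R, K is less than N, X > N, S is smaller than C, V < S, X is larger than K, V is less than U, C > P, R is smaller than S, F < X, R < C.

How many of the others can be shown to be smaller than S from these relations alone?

5

From S the given relations immediately reach R, V.
From those, E, N — 4 in total.
From those, K — 5 in total.
Nothing else is reachable below S; 5 in all.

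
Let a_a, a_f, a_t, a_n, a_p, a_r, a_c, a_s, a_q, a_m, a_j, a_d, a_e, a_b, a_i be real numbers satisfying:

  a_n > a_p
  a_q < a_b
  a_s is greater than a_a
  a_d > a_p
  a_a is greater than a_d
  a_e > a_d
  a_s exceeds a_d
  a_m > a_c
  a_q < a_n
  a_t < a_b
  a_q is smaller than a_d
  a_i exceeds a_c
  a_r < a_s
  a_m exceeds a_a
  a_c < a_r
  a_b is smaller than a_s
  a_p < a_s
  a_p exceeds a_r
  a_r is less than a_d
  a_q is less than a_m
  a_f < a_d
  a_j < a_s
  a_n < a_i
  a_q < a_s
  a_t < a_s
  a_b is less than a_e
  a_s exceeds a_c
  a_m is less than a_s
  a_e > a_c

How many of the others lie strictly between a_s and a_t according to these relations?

1

The relations place a_t below a_s. An element lies strictly between them when it is forced above a_t and also forced below a_s.
Above a_t: {a_b, a_e}. Below a_s: {a_c, a_q, a_r, a_j, a_p, a_b, a_f, a_d, a_a, a_m}.
Intersection: {a_b} — 1.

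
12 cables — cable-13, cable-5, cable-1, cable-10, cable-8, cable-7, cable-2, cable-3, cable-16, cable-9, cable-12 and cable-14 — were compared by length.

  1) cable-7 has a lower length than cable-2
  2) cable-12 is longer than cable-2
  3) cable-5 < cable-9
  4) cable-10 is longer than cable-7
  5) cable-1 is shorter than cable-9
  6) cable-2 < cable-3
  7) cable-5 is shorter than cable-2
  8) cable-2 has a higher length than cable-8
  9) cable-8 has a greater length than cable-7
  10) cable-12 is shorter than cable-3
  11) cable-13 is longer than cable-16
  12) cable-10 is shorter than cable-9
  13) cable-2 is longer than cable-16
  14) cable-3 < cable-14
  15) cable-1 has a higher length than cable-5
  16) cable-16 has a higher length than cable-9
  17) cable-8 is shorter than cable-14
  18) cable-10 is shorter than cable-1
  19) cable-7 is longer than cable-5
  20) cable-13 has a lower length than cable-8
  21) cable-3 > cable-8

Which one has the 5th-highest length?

Piecing the relations together gives one ordering: cable-5 < cable-7 < cable-10 < cable-1 < cable-9 < cable-16 < cable-13 < cable-8 < cable-2 < cable-12 < cable-3 < cable-14.
Counting 5 from the largest end gives cable-8.

cable-8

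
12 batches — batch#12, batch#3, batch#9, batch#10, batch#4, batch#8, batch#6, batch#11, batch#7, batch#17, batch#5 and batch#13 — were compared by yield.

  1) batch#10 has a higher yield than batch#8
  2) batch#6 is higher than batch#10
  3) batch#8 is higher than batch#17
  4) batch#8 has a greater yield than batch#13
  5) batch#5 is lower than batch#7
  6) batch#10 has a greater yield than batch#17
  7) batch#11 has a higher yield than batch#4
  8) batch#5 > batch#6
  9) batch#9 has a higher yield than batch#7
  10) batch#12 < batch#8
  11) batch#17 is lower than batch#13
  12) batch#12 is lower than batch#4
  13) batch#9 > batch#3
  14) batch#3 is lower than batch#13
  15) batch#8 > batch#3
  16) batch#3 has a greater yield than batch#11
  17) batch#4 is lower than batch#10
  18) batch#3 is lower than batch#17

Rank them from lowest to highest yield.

batch#12 < batch#4 < batch#11 < batch#3 < batch#17 < batch#13 < batch#8 < batch#10 < batch#6 < batch#5 < batch#7 < batch#9

Nothing is placed below batch#12, so it is least; from there batch#12 < batch#4; batch#4 < batch#11; batch#11 < batch#3; batch#3 < batch#17; batch#17 < batch#13; batch#13 < batch#8; batch#8 < batch#10; batch#10 < batch#6; batch#6 < batch#5; batch#5 < batch#7; batch#7 < batch#9, each given directly.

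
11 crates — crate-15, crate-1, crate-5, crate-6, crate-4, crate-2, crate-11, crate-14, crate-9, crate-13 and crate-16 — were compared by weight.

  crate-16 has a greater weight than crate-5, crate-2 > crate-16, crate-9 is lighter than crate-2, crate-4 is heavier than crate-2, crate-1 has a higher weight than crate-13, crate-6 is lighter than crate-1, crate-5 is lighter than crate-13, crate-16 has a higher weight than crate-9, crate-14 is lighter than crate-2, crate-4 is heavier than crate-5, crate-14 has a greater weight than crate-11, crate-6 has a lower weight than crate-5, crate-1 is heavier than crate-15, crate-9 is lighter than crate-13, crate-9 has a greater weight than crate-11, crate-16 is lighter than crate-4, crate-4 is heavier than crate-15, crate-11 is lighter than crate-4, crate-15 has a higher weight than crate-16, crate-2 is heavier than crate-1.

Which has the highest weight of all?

crate-4

Chaining downward from crate-4: directly below it, crate-11, crate-5, crate-16, crate-15, crate-2; then crate-6, crate-9, crate-1, crate-14; then crate-13.
That covers every other element, and nothing is given above crate-4, so crate-4 is the highest weight.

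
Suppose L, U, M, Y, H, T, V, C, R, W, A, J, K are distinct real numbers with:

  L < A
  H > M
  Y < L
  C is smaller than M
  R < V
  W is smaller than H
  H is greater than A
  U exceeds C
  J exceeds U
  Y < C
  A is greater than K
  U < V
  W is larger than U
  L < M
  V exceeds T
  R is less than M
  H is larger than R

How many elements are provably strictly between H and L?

Chaining upward from L reaches: M, A.
Chaining downward from H reaches: R, Y, C, U, M, K, W, A.
Strictly between L and H are those in both lists: M, A — 2 elements.

2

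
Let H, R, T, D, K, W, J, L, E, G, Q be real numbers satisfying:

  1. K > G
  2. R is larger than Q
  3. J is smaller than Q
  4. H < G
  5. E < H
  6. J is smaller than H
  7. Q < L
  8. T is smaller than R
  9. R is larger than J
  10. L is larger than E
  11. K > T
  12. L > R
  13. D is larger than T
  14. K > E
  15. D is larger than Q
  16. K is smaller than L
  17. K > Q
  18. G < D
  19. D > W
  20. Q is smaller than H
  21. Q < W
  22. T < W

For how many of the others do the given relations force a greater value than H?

Directly above H: G.
One step further: K, D (3 so far).
One step further: L (4 so far).
Nothing else is reachable above H; 4 in all.

4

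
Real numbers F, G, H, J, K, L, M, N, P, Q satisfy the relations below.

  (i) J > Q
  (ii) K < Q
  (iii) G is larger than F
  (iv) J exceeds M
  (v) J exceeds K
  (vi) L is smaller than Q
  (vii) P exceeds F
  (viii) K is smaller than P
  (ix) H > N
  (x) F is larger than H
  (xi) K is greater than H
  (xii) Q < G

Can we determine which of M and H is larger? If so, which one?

undetermined

Following every chain through H: above H we get F, K, Q, J, P, G; below H we get N.
M is not reached, and no chain runs the other way from M to H.
So the given relations leave the order of H and M undetermined.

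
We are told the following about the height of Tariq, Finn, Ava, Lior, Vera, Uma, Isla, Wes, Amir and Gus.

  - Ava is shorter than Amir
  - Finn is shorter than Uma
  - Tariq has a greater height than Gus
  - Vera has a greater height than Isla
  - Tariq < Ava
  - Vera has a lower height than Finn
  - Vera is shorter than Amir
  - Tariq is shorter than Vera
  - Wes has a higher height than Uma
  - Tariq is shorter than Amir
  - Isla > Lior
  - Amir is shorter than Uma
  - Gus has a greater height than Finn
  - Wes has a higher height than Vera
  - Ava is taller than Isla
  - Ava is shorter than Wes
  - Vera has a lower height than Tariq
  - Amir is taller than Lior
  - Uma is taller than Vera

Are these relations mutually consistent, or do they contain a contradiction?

We have Tariq < Vera stated directly, yet also Vera < Finn < Gus < Tariq by chaining the others — so Vera < Tariq. Contradiction.

inconsistent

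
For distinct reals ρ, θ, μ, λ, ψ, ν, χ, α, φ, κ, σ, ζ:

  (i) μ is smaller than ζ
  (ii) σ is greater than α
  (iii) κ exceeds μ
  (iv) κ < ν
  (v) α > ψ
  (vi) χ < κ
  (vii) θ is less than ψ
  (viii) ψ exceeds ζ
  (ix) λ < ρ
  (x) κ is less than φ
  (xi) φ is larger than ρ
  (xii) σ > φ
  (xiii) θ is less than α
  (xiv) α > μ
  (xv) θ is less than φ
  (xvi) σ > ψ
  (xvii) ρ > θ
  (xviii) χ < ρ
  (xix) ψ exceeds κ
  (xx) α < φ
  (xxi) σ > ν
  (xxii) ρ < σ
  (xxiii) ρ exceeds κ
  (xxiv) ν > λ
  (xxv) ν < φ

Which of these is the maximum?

σ

Chaining downward from σ: directly below it, ρ, ψ, ν, α, φ; then χ, μ, κ, θ, ζ, λ.
That covers every other element, and nothing is given above σ, so σ is the maximum.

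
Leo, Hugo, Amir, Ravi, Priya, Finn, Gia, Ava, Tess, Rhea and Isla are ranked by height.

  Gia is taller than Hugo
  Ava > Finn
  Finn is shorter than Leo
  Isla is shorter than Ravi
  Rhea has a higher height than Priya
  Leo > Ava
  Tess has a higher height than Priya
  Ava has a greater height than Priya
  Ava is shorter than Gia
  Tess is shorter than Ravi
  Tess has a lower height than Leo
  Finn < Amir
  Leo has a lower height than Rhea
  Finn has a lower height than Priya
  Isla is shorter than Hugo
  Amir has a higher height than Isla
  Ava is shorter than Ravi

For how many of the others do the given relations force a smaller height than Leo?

4

The elements the relations force below Leo are Finn, Priya, Ava, Tess — no chain reaches any other.
That is 4.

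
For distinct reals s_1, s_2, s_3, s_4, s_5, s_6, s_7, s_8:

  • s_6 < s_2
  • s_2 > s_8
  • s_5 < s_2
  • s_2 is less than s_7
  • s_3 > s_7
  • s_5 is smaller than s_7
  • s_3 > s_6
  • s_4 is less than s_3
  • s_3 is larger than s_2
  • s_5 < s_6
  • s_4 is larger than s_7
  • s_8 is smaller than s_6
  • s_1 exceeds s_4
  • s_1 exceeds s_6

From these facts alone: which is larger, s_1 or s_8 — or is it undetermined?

s_1

Chaining the given relations: s_8 < s_6 < s_2 < s_7 < s_4 < s_1.
So s_1 is larger.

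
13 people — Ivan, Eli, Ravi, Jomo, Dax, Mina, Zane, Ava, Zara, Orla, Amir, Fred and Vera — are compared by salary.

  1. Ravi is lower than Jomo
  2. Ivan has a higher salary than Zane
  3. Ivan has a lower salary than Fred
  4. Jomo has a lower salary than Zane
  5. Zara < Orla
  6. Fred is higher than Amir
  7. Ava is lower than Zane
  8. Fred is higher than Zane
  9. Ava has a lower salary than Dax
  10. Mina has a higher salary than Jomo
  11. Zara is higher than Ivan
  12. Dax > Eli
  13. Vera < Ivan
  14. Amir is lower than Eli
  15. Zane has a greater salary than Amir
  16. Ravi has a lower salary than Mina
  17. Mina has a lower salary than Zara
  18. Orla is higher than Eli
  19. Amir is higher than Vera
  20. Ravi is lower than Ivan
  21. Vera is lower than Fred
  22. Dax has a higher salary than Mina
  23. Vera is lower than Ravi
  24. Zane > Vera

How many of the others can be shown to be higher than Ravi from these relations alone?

8

Directly above Ravi: Jomo, Mina, Ivan.
One step further: Zane, Fred, Dax, Zara (7 so far).
One step further: Orla (8 so far).
No other element is forced above Ravi by the given relations, so the count is 8.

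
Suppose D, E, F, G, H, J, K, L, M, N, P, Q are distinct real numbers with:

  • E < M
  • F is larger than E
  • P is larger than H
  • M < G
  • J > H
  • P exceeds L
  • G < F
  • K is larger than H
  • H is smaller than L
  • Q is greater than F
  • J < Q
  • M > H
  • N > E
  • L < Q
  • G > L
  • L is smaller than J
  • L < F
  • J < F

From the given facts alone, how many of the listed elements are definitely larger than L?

The elements the relations force above L are G, J, P, F, Q — no chain reaches any other.
That is 5.

5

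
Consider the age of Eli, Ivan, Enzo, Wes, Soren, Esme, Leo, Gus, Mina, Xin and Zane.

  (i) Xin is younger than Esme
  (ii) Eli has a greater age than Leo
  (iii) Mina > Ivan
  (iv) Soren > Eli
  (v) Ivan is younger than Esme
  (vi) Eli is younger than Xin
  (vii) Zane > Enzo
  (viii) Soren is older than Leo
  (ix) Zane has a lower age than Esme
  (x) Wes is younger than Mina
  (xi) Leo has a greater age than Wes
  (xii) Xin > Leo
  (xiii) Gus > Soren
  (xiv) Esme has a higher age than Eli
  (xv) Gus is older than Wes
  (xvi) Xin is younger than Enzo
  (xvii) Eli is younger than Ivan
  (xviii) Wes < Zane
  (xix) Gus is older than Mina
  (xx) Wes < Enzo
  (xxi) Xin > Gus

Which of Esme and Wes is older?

Esme

The relevant relations are Wes < Leo; Leo < Soren; Soren < Gus; Gus < Xin; Xin < Enzo; Enzo < Zane; Zane < Esme.
Together: Wes < Leo < Soren < Gus < Xin < Enzo < Zane < Esme.
So Wes < Esme; Esme is the older of the two.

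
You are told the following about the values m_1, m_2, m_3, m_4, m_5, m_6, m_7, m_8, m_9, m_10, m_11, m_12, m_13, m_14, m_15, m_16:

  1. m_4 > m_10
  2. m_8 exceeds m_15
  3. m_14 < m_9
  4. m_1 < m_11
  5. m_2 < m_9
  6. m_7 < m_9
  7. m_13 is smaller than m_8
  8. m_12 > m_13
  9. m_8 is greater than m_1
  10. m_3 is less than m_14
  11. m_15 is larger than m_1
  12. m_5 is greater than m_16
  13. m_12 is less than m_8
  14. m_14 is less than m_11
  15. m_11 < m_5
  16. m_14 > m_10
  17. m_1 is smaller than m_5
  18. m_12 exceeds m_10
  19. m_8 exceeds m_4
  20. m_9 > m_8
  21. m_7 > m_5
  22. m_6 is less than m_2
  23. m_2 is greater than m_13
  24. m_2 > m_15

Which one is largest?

m_9

m_10 is not greatest since m_10 < m_14; m_3 is not greatest since m_3 < m_14; m_14 is not greatest since m_14 < m_11; m_1 is not greatest since m_1 < m_5; m_13 is not greatest since m_13 < m_2; m_11 is not greatest since m_11 < m_5; m_4 is not greatest since m_4 < m_8; m_6 is not greatest since m_6 < m_2; m_16 is not greatest since m_16 < m_5; m_5 is not greatest since m_5 < m_7; m_7 is not greatest since m_7 < m_9; m_15 is not greatest since m_15 < m_8; m_2 is not greatest since m_2 < m_9; m_12 is not greatest since m_12 < m_8; m_8 is not greatest since m_8 < m_9.
Only m_9 has nothing above it, so m_9 is the largest.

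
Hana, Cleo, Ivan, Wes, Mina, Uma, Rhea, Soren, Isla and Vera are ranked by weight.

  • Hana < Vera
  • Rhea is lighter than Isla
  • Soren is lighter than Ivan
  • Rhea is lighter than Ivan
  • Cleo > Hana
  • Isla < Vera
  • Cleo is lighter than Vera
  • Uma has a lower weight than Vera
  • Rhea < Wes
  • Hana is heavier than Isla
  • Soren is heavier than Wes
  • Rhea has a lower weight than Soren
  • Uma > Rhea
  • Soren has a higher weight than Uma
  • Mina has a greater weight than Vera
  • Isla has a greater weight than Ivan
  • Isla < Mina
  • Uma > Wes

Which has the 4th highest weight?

Hana

Chaining the given pairs: Rhea < Wes < Uma < Soren < Ivan < Isla < Hana < Cleo < Vera < Mina.
The 4th largest is Hana.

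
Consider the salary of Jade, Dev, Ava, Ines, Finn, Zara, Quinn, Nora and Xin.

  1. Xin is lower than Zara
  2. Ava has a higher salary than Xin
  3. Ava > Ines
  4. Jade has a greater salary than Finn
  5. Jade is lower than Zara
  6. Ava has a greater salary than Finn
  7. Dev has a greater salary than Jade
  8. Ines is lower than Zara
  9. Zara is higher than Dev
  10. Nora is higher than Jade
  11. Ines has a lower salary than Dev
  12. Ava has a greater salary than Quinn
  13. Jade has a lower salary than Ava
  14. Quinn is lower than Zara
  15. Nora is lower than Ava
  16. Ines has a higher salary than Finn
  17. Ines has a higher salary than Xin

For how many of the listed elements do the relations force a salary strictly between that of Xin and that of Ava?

The relations place Xin below Ava. An element lies strictly between them when it is forced above Xin and also forced below Ava.
Above Xin: {Ines, Dev, Zara}. Below Ava: {Finn, Quinn, Jade, Ines, Nora}.
Intersection: {Ines} — 1.

1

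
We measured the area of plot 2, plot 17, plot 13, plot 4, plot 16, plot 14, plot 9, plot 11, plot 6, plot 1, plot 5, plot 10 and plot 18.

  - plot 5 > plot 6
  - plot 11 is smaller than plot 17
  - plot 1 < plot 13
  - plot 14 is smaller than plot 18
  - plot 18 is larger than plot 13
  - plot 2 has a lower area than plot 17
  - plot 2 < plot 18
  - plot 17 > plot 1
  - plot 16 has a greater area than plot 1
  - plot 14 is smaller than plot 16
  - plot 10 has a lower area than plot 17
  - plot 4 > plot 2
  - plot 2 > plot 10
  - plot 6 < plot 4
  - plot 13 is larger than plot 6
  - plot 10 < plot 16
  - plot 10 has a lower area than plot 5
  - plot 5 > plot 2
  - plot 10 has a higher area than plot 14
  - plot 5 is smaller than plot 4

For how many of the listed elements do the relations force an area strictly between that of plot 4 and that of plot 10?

2

Chaining upward from plot 10 reaches: plot 16, plot 2, plot 5, plot 17, plot 18.
Chaining downward from plot 4 reaches: plot 14, plot 6, plot 2, plot 5.
Strictly between plot 10 and plot 4 are those in both lists: plot 2, plot 5 — 2 elements.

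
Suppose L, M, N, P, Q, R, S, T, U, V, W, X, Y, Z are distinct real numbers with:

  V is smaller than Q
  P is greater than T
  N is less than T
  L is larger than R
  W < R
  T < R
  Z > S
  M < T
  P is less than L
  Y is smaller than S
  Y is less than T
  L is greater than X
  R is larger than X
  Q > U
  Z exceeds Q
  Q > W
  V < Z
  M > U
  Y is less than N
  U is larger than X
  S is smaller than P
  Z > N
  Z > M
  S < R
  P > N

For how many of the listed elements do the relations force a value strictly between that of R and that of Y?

3

Chaining upward from Y reaches: N, S, T, P, L, Z.
Chaining downward from R reaches: X, W, U, N, S, M, T.
Strictly between Y and R are those in both lists: N, S, T — 3 elements.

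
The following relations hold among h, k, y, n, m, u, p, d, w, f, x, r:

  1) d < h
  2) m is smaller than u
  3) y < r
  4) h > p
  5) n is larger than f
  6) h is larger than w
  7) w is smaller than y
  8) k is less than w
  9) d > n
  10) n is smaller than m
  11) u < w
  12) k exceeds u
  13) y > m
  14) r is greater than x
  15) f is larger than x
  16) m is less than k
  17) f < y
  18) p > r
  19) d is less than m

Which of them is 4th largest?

y

Piecing the relations together gives one ordering: x < f < n < d < m < u < k < w < y < r < p < h.
The 4th largest is y.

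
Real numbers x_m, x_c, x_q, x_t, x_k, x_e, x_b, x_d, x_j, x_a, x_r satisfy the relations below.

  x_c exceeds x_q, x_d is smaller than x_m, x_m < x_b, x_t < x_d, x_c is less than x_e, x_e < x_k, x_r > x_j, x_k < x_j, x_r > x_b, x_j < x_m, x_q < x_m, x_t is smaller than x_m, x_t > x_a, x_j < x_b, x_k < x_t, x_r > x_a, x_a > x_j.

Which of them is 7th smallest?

The consecutive relations fix a unique order: x_q < x_c < x_e < x_k < x_j < x_a < x_t < x_d < x_m < x_b < x_r.
The 7th smallest is x_t.

x_t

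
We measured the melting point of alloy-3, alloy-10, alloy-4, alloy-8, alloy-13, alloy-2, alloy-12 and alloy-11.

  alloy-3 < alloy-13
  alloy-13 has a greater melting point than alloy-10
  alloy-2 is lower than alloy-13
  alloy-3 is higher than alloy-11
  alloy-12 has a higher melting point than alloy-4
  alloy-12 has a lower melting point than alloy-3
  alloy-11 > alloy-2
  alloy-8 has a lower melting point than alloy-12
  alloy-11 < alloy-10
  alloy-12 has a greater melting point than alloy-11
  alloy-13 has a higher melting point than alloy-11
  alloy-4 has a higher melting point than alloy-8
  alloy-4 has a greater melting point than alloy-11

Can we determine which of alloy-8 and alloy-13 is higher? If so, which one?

alloy-8 < alloy-4 and alloy-4 < alloy-12 give alloy-8 < alloy-12.
With alloy-12 < alloy-3: alloy-8 < alloy-4 < alloy-12 < alloy-3.
Then alloy-3 < alloy-13 extends the chain to alloy-13.
So alloy-13 is higher.

alloy-13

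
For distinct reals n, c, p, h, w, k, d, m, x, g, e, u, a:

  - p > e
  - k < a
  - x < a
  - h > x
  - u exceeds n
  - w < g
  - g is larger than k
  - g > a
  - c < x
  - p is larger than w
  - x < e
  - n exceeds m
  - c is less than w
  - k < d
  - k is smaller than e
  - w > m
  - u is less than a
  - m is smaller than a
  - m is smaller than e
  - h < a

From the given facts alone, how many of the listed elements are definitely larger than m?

7

From m the given relations immediately reach n, e, w, a.
From those, u, g, p — 7 in total.
Nothing else is reachable above m; 7 in all.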